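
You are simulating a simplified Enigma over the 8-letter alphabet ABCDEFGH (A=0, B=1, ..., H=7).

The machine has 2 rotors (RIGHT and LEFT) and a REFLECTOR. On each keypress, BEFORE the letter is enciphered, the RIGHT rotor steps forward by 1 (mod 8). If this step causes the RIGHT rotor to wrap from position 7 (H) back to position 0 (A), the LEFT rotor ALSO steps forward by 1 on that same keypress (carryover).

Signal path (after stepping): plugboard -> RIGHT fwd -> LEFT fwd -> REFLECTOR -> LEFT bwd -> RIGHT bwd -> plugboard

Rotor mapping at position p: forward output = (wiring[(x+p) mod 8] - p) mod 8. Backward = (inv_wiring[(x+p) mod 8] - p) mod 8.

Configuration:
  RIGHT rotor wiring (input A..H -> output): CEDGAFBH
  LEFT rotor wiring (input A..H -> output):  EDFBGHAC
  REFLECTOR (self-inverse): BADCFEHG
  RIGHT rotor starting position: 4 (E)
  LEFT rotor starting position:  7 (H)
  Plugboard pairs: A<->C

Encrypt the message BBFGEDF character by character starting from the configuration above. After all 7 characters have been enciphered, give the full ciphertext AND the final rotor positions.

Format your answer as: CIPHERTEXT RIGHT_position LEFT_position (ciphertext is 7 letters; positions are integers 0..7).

Char 1 ('B'): step: R->5, L=7; B->plug->B->R->E->L->C->refl->D->L'->A->R'->A->plug->C
Char 2 ('B'): step: R->6, L=7; B->plug->B->R->B->L->F->refl->E->L'->C->R'->G->plug->G
Char 3 ('F'): step: R->7, L=7; F->plug->F->R->B->L->F->refl->E->L'->C->R'->H->plug->H
Char 4 ('G'): step: R->0, L->0 (L advanced); G->plug->G->R->B->L->D->refl->C->L'->H->R'->H->plug->H
Char 5 ('E'): step: R->1, L=0; E->plug->E->R->E->L->G->refl->H->L'->F->R'->C->plug->A
Char 6 ('D'): step: R->2, L=0; D->plug->D->R->D->L->B->refl->A->L'->G->R'->C->plug->A
Char 7 ('F'): step: R->3, L=0; F->plug->F->R->H->L->C->refl->D->L'->B->R'->G->plug->G
Final: ciphertext=CGHHAAG, RIGHT=3, LEFT=0

Answer: CGHHAAG 3 0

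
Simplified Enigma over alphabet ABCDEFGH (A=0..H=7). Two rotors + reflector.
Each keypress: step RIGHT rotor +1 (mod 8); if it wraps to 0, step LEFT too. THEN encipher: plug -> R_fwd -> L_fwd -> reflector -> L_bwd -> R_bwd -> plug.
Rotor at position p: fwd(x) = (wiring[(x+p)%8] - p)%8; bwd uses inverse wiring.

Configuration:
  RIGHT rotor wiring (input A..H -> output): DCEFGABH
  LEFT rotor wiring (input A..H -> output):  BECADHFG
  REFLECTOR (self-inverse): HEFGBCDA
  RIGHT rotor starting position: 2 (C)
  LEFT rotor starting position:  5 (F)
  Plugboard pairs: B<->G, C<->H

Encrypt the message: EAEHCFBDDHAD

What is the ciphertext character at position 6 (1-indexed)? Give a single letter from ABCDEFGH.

Char 1 ('E'): step: R->3, L=5; E->plug->E->R->E->L->H->refl->A->L'->B->R'->H->plug->C
Char 2 ('A'): step: R->4, L=5; A->plug->A->R->C->L->B->refl->E->L'->D->R'->D->plug->D
Char 3 ('E'): step: R->5, L=5; E->plug->E->R->F->L->F->refl->C->L'->A->R'->G->plug->B
Char 4 ('H'): step: R->6, L=5; H->plug->C->R->F->L->F->refl->C->L'->A->R'->G->plug->B
Char 5 ('C'): step: R->7, L=5; C->plug->H->R->C->L->B->refl->E->L'->D->R'->C->plug->H
Char 6 ('F'): step: R->0, L->6 (L advanced); F->plug->F->R->A->L->H->refl->A->L'->B->R'->G->plug->B

B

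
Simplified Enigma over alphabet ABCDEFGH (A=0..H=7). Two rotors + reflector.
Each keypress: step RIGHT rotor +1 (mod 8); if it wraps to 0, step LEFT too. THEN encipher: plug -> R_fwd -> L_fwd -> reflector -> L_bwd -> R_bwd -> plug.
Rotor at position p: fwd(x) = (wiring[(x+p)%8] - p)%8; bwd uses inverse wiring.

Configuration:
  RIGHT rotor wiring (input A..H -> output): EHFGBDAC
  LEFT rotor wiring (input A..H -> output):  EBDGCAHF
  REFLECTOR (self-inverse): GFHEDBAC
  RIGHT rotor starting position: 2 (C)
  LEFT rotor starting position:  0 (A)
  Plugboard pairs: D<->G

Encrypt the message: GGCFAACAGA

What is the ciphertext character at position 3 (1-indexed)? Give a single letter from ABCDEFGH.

Char 1 ('G'): step: R->3, L=0; G->plug->D->R->F->L->A->refl->G->L'->D->R'->A->plug->A
Char 2 ('G'): step: R->4, L=0; G->plug->D->R->G->L->H->refl->C->L'->E->R'->C->plug->C
Char 3 ('C'): step: R->5, L=0; C->plug->C->R->F->L->A->refl->G->L'->D->R'->B->plug->B

B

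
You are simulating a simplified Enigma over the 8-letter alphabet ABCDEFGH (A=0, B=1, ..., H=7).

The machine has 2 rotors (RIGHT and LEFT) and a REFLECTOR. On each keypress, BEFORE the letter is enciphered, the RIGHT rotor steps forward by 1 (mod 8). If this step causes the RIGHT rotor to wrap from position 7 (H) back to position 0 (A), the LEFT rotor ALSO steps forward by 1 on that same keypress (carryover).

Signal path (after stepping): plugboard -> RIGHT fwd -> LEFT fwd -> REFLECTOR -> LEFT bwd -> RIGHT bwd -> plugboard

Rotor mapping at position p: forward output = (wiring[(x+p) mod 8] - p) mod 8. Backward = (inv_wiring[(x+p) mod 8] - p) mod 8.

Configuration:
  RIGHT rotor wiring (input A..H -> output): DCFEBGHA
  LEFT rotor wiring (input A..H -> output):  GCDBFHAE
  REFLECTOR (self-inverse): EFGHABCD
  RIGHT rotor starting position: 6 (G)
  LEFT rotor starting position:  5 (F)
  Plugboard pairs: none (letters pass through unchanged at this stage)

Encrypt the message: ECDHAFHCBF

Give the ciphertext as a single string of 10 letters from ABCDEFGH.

Char 1 ('E'): step: R->7, L=5; E->plug->E->R->F->L->G->refl->C->L'->A->R'->H->plug->H
Char 2 ('C'): step: R->0, L->6 (L advanced); C->plug->C->R->F->L->D->refl->H->L'->G->R'->F->plug->F
Char 3 ('D'): step: R->1, L=6; D->plug->D->R->A->L->C->refl->G->L'->B->R'->A->plug->A
Char 4 ('H'): step: R->2, L=6; H->plug->H->R->A->L->C->refl->G->L'->B->R'->G->plug->G
Char 5 ('A'): step: R->3, L=6; A->plug->A->R->B->L->G->refl->C->L'->A->R'->F->plug->F
Char 6 ('F'): step: R->4, L=6; F->plug->F->R->G->L->H->refl->D->L'->F->R'->A->plug->A
Char 7 ('H'): step: R->5, L=6; H->plug->H->R->E->L->F->refl->B->L'->H->R'->G->plug->G
Char 8 ('C'): step: R->6, L=6; C->plug->C->R->F->L->D->refl->H->L'->G->R'->F->plug->F
Char 9 ('B'): step: R->7, L=6; B->plug->B->R->E->L->F->refl->B->L'->H->R'->G->plug->G
Char 10 ('F'): step: R->0, L->7 (L advanced); F->plug->F->R->G->L->A->refl->E->L'->D->R'->A->plug->A

Answer: HFAGFAGFGA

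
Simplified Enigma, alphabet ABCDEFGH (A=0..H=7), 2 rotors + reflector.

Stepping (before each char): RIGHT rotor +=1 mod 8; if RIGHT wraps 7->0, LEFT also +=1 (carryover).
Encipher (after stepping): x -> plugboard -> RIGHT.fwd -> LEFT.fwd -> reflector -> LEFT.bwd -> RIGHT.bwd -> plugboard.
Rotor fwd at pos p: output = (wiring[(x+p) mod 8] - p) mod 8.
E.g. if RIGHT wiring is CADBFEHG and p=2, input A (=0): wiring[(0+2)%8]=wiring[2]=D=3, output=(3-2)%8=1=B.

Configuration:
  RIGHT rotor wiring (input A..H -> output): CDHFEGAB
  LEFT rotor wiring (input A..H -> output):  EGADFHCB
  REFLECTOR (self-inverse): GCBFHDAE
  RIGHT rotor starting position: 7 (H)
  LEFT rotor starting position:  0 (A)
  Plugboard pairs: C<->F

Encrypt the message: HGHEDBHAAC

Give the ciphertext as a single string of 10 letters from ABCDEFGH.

Char 1 ('H'): step: R->0, L->1 (L advanced); H->plug->H->R->B->L->H->refl->E->L'->D->R'->B->plug->B
Char 2 ('G'): step: R->1, L=1; G->plug->G->R->A->L->F->refl->D->L'->H->R'->F->plug->C
Char 3 ('H'): step: R->2, L=1; H->plug->H->R->B->L->H->refl->E->L'->D->R'->B->plug->B
Char 4 ('E'): step: R->3, L=1; E->plug->E->R->G->L->A->refl->G->L'->E->R'->H->plug->H
Char 5 ('D'): step: R->4, L=1; D->plug->D->R->F->L->B->refl->C->L'->C->R'->B->plug->B
Char 6 ('B'): step: R->5, L=1; B->plug->B->R->D->L->E->refl->H->L'->B->R'->A->plug->A
Char 7 ('H'): step: R->6, L=1; H->plug->H->R->A->L->F->refl->D->L'->H->R'->F->plug->C
Char 8 ('A'): step: R->7, L=1; A->plug->A->R->C->L->C->refl->B->L'->F->R'->F->plug->C
Char 9 ('A'): step: R->0, L->2 (L advanced); A->plug->A->R->C->L->D->refl->F->L'->D->R'->B->plug->B
Char 10 ('C'): step: R->1, L=2; C->plug->F->R->H->L->E->refl->H->L'->F->R'->E->plug->E

Answer: BCBHBACCBE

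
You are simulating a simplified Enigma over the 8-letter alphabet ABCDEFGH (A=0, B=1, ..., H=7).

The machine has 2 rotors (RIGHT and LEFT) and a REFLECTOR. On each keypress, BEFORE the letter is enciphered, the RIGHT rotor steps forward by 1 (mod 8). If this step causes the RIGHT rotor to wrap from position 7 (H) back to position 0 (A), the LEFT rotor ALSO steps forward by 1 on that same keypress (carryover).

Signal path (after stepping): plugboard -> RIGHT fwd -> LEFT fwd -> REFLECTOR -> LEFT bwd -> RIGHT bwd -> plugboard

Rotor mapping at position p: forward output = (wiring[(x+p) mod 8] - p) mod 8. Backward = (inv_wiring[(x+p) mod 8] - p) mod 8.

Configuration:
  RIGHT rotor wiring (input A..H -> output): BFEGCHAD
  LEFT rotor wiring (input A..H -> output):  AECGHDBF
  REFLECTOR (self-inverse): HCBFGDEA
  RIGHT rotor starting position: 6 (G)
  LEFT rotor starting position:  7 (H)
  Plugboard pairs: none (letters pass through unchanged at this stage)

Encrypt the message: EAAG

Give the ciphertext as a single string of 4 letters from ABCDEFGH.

Answer: HHHD

Derivation:
Char 1 ('E'): step: R->7, L=7; E->plug->E->R->H->L->C->refl->B->L'->B->R'->H->plug->H
Char 2 ('A'): step: R->0, L->0 (L advanced); A->plug->A->R->B->L->E->refl->G->L'->D->R'->H->plug->H
Char 3 ('A'): step: R->1, L=0; A->plug->A->R->E->L->H->refl->A->L'->A->R'->H->plug->H
Char 4 ('G'): step: R->2, L=0; G->plug->G->R->H->L->F->refl->D->L'->F->R'->D->plug->D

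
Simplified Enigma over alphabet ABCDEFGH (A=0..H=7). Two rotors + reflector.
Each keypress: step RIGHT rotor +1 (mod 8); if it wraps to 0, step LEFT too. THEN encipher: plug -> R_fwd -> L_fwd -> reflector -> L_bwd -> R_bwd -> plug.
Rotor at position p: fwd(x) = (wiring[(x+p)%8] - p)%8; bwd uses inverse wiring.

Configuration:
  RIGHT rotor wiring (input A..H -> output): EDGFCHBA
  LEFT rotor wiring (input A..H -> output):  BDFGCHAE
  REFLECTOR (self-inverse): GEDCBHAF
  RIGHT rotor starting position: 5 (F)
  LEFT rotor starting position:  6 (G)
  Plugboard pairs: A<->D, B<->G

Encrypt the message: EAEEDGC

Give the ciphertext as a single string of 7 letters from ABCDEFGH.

Answer: GEFHCDH

Derivation:
Char 1 ('E'): step: R->6, L=6; E->plug->E->R->A->L->C->refl->D->L'->C->R'->B->plug->G
Char 2 ('A'): step: R->7, L=6; A->plug->D->R->H->L->B->refl->E->L'->G->R'->E->plug->E
Char 3 ('E'): step: R->0, L->7 (L advanced); E->plug->E->R->C->L->E->refl->B->L'->H->R'->F->plug->F
Char 4 ('E'): step: R->1, L=7; E->plug->E->R->G->L->A->refl->G->L'->D->R'->H->plug->H
Char 5 ('D'): step: R->2, L=7; D->plug->A->R->E->L->H->refl->F->L'->A->R'->C->plug->C
Char 6 ('G'): step: R->3, L=7; G->plug->B->R->H->L->B->refl->E->L'->C->R'->A->plug->D
Char 7 ('C'): step: R->4, L=7; C->plug->C->R->F->L->D->refl->C->L'->B->R'->H->plug->H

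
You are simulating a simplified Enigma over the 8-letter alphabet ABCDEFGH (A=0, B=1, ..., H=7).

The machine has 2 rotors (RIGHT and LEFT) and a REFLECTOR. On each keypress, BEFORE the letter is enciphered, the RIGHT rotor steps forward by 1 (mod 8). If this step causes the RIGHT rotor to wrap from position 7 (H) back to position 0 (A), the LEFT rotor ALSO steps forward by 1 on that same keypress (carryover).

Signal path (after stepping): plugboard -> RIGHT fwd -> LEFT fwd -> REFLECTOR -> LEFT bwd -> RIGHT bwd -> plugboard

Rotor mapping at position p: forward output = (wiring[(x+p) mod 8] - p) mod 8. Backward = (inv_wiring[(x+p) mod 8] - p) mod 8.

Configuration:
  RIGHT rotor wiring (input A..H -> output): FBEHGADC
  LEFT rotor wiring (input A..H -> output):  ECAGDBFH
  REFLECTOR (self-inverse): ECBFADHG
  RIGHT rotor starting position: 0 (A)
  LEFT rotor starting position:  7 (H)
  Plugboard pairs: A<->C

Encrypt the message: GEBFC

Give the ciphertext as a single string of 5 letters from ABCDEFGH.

Char 1 ('G'): step: R->1, L=7; G->plug->G->R->B->L->F->refl->D->L'->C->R'->F->plug->F
Char 2 ('E'): step: R->2, L=7; E->plug->E->R->B->L->F->refl->D->L'->C->R'->A->plug->C
Char 3 ('B'): step: R->3, L=7; B->plug->B->R->D->L->B->refl->C->L'->G->R'->G->plug->G
Char 4 ('F'): step: R->4, L=7; F->plug->F->R->F->L->E->refl->A->L'->A->R'->G->plug->G
Char 5 ('C'): step: R->5, L=7; C->plug->A->R->D->L->B->refl->C->L'->G->R'->B->plug->B

Answer: FCGGB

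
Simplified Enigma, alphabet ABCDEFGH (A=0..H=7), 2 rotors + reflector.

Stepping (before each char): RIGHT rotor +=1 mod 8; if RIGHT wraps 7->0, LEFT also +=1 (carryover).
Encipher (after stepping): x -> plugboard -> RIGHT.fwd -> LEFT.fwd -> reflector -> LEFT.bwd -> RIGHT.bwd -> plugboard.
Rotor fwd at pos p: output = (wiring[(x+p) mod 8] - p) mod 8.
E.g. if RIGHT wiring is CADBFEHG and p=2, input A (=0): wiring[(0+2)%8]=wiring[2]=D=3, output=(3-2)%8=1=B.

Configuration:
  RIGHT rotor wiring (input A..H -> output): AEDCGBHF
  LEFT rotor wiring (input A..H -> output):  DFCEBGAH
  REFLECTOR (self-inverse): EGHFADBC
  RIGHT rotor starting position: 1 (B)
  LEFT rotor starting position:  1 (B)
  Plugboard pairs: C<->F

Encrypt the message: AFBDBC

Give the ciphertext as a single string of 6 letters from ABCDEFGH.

Char 1 ('A'): step: R->2, L=1; A->plug->A->R->B->L->B->refl->G->L'->G->R'->G->plug->G
Char 2 ('F'): step: R->3, L=1; F->plug->C->R->G->L->G->refl->B->L'->B->R'->G->plug->G
Char 3 ('B'): step: R->4, L=1; B->plug->B->R->F->L->H->refl->C->L'->H->R'->G->plug->G
Char 4 ('D'): step: R->5, L=1; D->plug->D->R->D->L->A->refl->E->L'->A->R'->C->plug->F
Char 5 ('B'): step: R->6, L=1; B->plug->B->R->H->L->C->refl->H->L'->F->R'->E->plug->E
Char 6 ('C'): step: R->7, L=1; C->plug->F->R->H->L->C->refl->H->L'->F->R'->C->plug->F

Answer: GGGFEF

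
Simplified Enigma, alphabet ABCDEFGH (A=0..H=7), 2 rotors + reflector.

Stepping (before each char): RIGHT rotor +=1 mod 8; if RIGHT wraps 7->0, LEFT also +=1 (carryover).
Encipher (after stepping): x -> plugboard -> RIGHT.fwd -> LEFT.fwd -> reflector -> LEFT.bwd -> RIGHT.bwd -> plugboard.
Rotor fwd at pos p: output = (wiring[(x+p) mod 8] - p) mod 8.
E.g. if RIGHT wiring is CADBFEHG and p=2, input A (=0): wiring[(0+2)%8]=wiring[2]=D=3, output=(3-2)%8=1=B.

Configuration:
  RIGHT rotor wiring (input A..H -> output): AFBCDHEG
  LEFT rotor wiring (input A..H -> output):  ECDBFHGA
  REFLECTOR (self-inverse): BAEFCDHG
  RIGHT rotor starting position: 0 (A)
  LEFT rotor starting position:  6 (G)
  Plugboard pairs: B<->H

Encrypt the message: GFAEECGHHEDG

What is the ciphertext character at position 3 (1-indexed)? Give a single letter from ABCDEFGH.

Char 1 ('G'): step: R->1, L=6; G->plug->G->R->F->L->D->refl->F->L'->E->R'->A->plug->A
Char 2 ('F'): step: R->2, L=6; F->plug->F->R->E->L->F->refl->D->L'->F->R'->D->plug->D
Char 3 ('A'): step: R->3, L=6; A->plug->A->R->H->L->B->refl->A->L'->A->R'->B->plug->H

H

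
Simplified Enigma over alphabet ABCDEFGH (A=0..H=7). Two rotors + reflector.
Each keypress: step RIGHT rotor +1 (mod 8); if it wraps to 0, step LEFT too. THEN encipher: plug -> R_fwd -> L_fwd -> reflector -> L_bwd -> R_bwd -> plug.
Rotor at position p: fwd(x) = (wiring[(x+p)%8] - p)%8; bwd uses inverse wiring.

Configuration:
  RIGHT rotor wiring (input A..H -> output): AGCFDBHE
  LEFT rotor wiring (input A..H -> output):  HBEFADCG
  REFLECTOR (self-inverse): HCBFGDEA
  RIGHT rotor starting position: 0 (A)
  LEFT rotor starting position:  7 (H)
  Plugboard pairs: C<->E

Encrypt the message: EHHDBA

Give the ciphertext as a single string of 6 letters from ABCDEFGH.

Char 1 ('E'): step: R->1, L=7; E->plug->C->R->E->L->G->refl->E->L'->G->R'->F->plug->F
Char 2 ('H'): step: R->2, L=7; H->plug->H->R->E->L->G->refl->E->L'->G->R'->G->plug->G
Char 3 ('H'): step: R->3, L=7; H->plug->H->R->H->L->D->refl->F->L'->D->R'->G->plug->G
Char 4 ('D'): step: R->4, L=7; D->plug->D->R->A->L->H->refl->A->L'->B->R'->H->plug->H
Char 5 ('B'): step: R->5, L=7; B->plug->B->R->C->L->C->refl->B->L'->F->R'->F->plug->F
Char 6 ('A'): step: R->6, L=7; A->plug->A->R->B->L->A->refl->H->L'->A->R'->D->plug->D

Answer: FGGHFD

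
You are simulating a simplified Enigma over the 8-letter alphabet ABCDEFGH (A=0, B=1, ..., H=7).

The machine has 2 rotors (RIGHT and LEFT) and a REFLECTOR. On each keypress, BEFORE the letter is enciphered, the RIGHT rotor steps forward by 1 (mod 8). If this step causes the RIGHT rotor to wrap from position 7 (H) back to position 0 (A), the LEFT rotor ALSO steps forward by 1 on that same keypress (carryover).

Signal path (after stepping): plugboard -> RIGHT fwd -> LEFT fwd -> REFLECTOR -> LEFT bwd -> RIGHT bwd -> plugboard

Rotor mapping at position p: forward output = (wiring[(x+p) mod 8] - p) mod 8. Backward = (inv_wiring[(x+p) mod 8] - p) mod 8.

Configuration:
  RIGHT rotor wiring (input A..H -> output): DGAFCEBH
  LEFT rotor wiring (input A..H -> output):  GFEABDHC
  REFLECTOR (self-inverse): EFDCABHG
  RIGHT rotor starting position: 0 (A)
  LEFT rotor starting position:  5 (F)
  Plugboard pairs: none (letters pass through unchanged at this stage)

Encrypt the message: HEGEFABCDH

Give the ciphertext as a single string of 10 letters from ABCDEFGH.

Char 1 ('H'): step: R->1, L=5; H->plug->H->R->C->L->F->refl->B->L'->D->R'->E->plug->E
Char 2 ('E'): step: R->2, L=5; E->plug->E->R->H->L->E->refl->A->L'->E->R'->H->plug->H
Char 3 ('G'): step: R->3, L=5; G->plug->G->R->D->L->B->refl->F->L'->C->R'->A->plug->A
Char 4 ('E'): step: R->4, L=5; E->plug->E->R->H->L->E->refl->A->L'->E->R'->G->plug->G
Char 5 ('F'): step: R->5, L=5; F->plug->F->R->D->L->B->refl->F->L'->C->R'->C->plug->C
Char 6 ('A'): step: R->6, L=5; A->plug->A->R->D->L->B->refl->F->L'->C->R'->E->plug->E
Char 7 ('B'): step: R->7, L=5; B->plug->B->R->E->L->A->refl->E->L'->H->R'->C->plug->C
Char 8 ('C'): step: R->0, L->6 (L advanced); C->plug->C->R->A->L->B->refl->F->L'->H->R'->H->plug->H
Char 9 ('D'): step: R->1, L=6; D->plug->D->R->B->L->E->refl->A->L'->C->R'->H->plug->H
Char 10 ('H'): step: R->2, L=6; H->plug->H->R->E->L->G->refl->H->L'->D->R'->B->plug->B

Answer: EHAGCECHHB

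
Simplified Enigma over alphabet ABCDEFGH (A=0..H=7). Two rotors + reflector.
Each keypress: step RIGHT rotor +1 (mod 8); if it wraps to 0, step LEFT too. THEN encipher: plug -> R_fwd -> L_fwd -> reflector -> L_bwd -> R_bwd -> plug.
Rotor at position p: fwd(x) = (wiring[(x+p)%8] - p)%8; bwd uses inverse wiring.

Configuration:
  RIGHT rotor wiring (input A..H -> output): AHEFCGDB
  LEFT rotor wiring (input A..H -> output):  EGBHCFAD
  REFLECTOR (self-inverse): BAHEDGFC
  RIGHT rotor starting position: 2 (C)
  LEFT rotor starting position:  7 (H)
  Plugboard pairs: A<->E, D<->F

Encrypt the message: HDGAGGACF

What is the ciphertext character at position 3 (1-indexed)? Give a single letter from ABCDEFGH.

Char 1 ('H'): step: R->3, L=7; H->plug->H->R->B->L->F->refl->G->L'->G->R'->E->plug->A
Char 2 ('D'): step: R->4, L=7; D->plug->F->R->D->L->C->refl->H->L'->C->R'->B->plug->B
Char 3 ('G'): step: R->5, L=7; G->plug->G->R->A->L->E->refl->D->L'->F->R'->H->plug->H

H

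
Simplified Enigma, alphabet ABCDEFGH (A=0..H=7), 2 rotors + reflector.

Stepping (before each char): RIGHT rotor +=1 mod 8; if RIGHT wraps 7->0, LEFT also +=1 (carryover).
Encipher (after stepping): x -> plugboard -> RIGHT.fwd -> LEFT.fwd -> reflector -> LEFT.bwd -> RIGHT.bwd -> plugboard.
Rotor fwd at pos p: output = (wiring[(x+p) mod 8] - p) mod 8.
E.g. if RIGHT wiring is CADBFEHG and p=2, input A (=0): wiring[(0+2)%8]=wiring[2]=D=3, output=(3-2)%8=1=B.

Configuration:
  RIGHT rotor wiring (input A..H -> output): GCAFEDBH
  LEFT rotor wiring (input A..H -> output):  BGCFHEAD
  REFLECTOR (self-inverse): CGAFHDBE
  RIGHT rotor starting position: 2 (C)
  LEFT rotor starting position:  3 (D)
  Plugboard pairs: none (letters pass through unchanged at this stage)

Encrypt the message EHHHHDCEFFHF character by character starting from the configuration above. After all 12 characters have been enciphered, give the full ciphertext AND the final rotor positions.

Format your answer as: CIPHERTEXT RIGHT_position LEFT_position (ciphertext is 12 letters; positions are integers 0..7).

Answer: CBDEFGFAABAG 6 4

Derivation:
Char 1 ('E'): step: R->3, L=3; E->plug->E->R->E->L->A->refl->C->L'->A->R'->C->plug->C
Char 2 ('H'): step: R->4, L=3; H->plug->H->R->B->L->E->refl->H->L'->H->R'->B->plug->B
Char 3 ('H'): step: R->5, L=3; H->plug->H->R->H->L->H->refl->E->L'->B->R'->D->plug->D
Char 4 ('H'): step: R->6, L=3; H->plug->H->R->F->L->G->refl->B->L'->C->R'->E->plug->E
Char 5 ('H'): step: R->7, L=3; H->plug->H->R->C->L->B->refl->G->L'->F->R'->F->plug->F
Char 6 ('D'): step: R->0, L->4 (L advanced); D->plug->D->R->F->L->C->refl->A->L'->B->R'->G->plug->G
Char 7 ('C'): step: R->1, L=4; C->plug->C->R->E->L->F->refl->D->L'->A->R'->F->plug->F
Char 8 ('E'): step: R->2, L=4; E->plug->E->R->H->L->B->refl->G->L'->G->R'->A->plug->A
Char 9 ('F'): step: R->3, L=4; F->plug->F->R->D->L->H->refl->E->L'->C->R'->A->plug->A
Char 10 ('F'): step: R->4, L=4; F->plug->F->R->G->L->G->refl->B->L'->H->R'->B->plug->B
Char 11 ('H'): step: R->5, L=4; H->plug->H->R->H->L->B->refl->G->L'->G->R'->A->plug->A
Char 12 ('F'): step: R->6, L=4; F->plug->F->R->H->L->B->refl->G->L'->G->R'->G->plug->G
Final: ciphertext=CBDEFGFAABAG, RIGHT=6, LEFT=4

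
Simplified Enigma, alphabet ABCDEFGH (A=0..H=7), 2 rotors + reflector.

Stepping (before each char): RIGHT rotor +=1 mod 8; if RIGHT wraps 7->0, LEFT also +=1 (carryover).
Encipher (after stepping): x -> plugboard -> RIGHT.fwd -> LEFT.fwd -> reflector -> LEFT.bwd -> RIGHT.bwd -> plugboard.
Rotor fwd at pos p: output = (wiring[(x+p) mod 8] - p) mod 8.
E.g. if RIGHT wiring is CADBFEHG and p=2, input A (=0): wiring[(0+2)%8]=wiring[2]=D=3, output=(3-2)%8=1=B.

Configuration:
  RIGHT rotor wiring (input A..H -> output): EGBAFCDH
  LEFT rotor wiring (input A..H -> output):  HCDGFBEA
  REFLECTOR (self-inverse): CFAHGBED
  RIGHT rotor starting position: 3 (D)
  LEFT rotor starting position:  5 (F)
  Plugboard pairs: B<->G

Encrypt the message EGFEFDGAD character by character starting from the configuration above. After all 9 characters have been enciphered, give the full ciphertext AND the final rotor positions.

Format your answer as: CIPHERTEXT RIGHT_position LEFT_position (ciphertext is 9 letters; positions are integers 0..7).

Char 1 ('E'): step: R->4, L=5; E->plug->E->R->A->L->E->refl->G->L'->F->R'->G->plug->B
Char 2 ('G'): step: R->5, L=5; G->plug->B->R->G->L->B->refl->F->L'->E->R'->F->plug->F
Char 3 ('F'): step: R->6, L=5; F->plug->F->R->C->L->D->refl->H->L'->B->R'->B->plug->G
Char 4 ('E'): step: R->7, L=5; E->plug->E->R->B->L->H->refl->D->L'->C->R'->D->plug->D
Char 5 ('F'): step: R->0, L->6 (L advanced); F->plug->F->R->C->L->B->refl->F->L'->E->R'->A->plug->A
Char 6 ('D'): step: R->1, L=6; D->plug->D->R->E->L->F->refl->B->L'->C->R'->F->plug->F
Char 7 ('G'): step: R->2, L=6; G->plug->B->R->G->L->H->refl->D->L'->H->R'->A->plug->A
Char 8 ('A'): step: R->3, L=6; A->plug->A->R->F->L->A->refl->C->L'->B->R'->F->plug->F
Char 9 ('D'): step: R->4, L=6; D->plug->D->R->D->L->E->refl->G->L'->A->R'->E->plug->E
Final: ciphertext=BFGDAFAFE, RIGHT=4, LEFT=6

Answer: BFGDAFAFE 4 6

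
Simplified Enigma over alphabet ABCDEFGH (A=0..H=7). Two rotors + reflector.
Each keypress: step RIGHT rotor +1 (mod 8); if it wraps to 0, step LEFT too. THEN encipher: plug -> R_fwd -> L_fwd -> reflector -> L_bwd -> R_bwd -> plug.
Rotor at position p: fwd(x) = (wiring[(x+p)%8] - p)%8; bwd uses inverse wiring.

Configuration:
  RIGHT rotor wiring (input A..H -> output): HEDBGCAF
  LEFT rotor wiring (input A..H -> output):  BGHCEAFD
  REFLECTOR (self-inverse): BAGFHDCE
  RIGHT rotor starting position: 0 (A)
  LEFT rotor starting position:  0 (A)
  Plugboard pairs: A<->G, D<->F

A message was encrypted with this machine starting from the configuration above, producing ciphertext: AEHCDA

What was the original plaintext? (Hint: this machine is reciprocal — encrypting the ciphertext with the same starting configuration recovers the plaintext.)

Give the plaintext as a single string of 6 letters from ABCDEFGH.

Answer: BBFGEE

Derivation:
Char 1 ('A'): step: R->1, L=0; A->plug->G->R->E->L->E->refl->H->L'->C->R'->B->plug->B
Char 2 ('E'): step: R->2, L=0; E->plug->E->R->G->L->F->refl->D->L'->H->R'->B->plug->B
Char 3 ('H'): step: R->3, L=0; H->plug->H->R->A->L->B->refl->A->L'->F->R'->D->plug->F
Char 4 ('C'): step: R->4, L=0; C->plug->C->R->E->L->E->refl->H->L'->C->R'->A->plug->G
Char 5 ('D'): step: R->5, L=0; D->plug->F->R->G->L->F->refl->D->L'->H->R'->E->plug->E
Char 6 ('A'): step: R->6, L=0; A->plug->G->R->A->L->B->refl->A->L'->F->R'->E->plug->E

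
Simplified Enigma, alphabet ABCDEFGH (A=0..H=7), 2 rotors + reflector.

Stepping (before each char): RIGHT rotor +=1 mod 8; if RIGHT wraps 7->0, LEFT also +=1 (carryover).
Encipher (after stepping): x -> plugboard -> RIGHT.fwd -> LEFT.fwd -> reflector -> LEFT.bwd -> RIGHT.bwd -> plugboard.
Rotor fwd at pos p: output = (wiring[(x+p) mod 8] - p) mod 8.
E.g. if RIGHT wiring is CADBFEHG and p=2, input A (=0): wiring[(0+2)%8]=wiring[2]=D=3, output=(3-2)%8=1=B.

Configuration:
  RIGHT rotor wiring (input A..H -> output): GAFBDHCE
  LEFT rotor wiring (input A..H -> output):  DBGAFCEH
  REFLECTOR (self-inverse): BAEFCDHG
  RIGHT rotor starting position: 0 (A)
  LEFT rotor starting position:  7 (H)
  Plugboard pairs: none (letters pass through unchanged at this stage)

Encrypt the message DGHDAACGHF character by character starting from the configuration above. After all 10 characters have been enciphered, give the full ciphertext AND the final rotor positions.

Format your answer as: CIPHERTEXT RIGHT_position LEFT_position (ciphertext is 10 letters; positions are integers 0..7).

Char 1 ('D'): step: R->1, L=7; D->plug->D->R->C->L->C->refl->E->L'->B->R'->F->plug->F
Char 2 ('G'): step: R->2, L=7; G->plug->G->R->E->L->B->refl->A->L'->A->R'->E->plug->E
Char 3 ('H'): step: R->3, L=7; H->plug->H->R->C->L->C->refl->E->L'->B->R'->E->plug->E
Char 4 ('D'): step: R->4, L=7; D->plug->D->R->A->L->A->refl->B->L'->E->R'->F->plug->F
Char 5 ('A'): step: R->5, L=7; A->plug->A->R->C->L->C->refl->E->L'->B->R'->D->plug->D
Char 6 ('A'): step: R->6, L=7; A->plug->A->R->E->L->B->refl->A->L'->A->R'->C->plug->C
Char 7 ('C'): step: R->7, L=7; C->plug->C->R->B->L->E->refl->C->L'->C->R'->E->plug->E
Char 8 ('G'): step: R->0, L->0 (L advanced); G->plug->G->R->C->L->G->refl->H->L'->H->R'->F->plug->F
Char 9 ('H'): step: R->1, L=0; H->plug->H->R->F->L->C->refl->E->L'->G->R'->E->plug->E
Char 10 ('F'): step: R->2, L=0; F->plug->F->R->C->L->G->refl->H->L'->H->R'->B->plug->B
Final: ciphertext=FEEFDCEFEB, RIGHT=2, LEFT=0

Answer: FEEFDCEFEB 2 0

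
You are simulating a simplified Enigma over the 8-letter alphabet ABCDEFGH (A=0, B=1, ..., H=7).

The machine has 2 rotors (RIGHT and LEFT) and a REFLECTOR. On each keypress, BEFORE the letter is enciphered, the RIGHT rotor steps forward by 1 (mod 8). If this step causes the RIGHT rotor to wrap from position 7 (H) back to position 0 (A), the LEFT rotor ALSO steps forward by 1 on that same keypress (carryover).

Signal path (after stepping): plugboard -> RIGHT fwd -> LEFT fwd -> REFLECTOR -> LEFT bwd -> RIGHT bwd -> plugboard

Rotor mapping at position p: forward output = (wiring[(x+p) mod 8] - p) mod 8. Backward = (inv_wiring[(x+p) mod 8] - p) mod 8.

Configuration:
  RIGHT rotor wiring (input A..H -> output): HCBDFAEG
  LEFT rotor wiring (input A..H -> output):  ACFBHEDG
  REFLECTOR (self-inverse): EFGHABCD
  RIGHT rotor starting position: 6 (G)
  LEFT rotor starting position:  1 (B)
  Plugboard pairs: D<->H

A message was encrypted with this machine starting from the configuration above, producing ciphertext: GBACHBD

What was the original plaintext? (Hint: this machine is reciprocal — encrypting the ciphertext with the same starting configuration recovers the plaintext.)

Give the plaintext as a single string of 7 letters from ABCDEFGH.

Answer: HGBHAHC

Derivation:
Char 1 ('G'): step: R->7, L=1; G->plug->G->R->B->L->E->refl->A->L'->C->R'->D->plug->H
Char 2 ('B'): step: R->0, L->2 (L advanced); B->plug->B->R->C->L->F->refl->B->L'->E->R'->G->plug->G
Char 3 ('A'): step: R->1, L=2; A->plug->A->R->B->L->H->refl->D->L'->A->R'->B->plug->B
Char 4 ('C'): step: R->2, L=2; C->plug->C->R->D->L->C->refl->G->L'->G->R'->D->plug->H
Char 5 ('H'): step: R->3, L=2; H->plug->D->R->B->L->H->refl->D->L'->A->R'->A->plug->A
Char 6 ('B'): step: R->4, L=2; B->plug->B->R->E->L->B->refl->F->L'->C->R'->D->plug->H
Char 7 ('D'): step: R->5, L=2; D->plug->H->R->A->L->D->refl->H->L'->B->R'->C->plug->C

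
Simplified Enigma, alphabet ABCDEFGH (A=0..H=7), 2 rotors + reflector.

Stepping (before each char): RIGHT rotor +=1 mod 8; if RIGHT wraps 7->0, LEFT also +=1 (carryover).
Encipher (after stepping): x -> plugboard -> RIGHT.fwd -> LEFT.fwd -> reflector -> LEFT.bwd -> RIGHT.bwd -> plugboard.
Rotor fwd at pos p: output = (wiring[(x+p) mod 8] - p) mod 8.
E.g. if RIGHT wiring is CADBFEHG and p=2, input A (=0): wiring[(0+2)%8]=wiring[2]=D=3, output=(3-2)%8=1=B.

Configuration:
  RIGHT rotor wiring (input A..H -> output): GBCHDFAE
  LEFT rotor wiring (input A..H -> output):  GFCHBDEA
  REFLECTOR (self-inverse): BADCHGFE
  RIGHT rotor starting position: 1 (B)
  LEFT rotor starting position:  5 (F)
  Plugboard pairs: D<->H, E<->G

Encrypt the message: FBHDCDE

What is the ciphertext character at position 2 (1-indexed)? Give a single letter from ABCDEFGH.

Char 1 ('F'): step: R->2, L=5; F->plug->F->R->C->L->D->refl->C->L'->G->R'->E->plug->G
Char 2 ('B'): step: R->3, L=5; B->plug->B->R->A->L->G->refl->F->L'->F->R'->D->plug->H

H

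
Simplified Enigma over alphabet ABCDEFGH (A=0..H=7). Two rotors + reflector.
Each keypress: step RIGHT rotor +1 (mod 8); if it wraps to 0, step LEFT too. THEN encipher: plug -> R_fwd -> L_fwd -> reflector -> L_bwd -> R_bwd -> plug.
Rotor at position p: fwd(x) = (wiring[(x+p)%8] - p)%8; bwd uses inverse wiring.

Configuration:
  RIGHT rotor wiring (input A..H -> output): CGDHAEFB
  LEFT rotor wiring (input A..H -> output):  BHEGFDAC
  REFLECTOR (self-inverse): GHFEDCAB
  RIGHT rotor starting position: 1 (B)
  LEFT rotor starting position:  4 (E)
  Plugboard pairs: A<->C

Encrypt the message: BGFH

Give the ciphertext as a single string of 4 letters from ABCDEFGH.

Answer: DEDF

Derivation:
Char 1 ('B'): step: R->2, L=4; B->plug->B->R->F->L->D->refl->E->L'->C->R'->D->plug->D
Char 2 ('G'): step: R->3, L=4; G->plug->G->R->D->L->G->refl->A->L'->G->R'->E->plug->E
Char 3 ('F'): step: R->4, L=4; F->plug->F->R->C->L->E->refl->D->L'->F->R'->D->plug->D
Char 4 ('H'): step: R->5, L=4; H->plug->H->R->D->L->G->refl->A->L'->G->R'->F->plug->F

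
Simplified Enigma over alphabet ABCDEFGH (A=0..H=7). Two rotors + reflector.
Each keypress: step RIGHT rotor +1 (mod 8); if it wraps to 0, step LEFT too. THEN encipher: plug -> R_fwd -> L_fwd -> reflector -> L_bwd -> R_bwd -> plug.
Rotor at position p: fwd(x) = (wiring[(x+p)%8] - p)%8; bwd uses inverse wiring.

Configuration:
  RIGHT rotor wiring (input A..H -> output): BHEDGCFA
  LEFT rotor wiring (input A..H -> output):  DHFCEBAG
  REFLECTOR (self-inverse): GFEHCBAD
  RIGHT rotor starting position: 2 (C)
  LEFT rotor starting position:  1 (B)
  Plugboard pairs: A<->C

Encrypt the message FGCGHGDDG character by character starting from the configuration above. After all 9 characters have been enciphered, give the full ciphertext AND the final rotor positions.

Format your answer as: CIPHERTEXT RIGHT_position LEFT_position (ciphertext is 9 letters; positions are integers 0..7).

Answer: DDAHBFAEH 3 2

Derivation:
Char 1 ('F'): step: R->3, L=1; F->plug->F->R->G->L->F->refl->B->L'->C->R'->D->plug->D
Char 2 ('G'): step: R->4, L=1; G->plug->G->R->A->L->G->refl->A->L'->E->R'->D->plug->D
Char 3 ('C'): step: R->5, L=1; C->plug->A->R->F->L->H->refl->D->L'->D->R'->C->plug->A
Char 4 ('G'): step: R->6, L=1; G->plug->G->R->A->L->G->refl->A->L'->E->R'->H->plug->H
Char 5 ('H'): step: R->7, L=1; H->plug->H->R->G->L->F->refl->B->L'->C->R'->B->plug->B
Char 6 ('G'): step: R->0, L->2 (L advanced); G->plug->G->R->F->L->E->refl->C->L'->C->R'->F->plug->F
Char 7 ('D'): step: R->1, L=2; D->plug->D->R->F->L->E->refl->C->L'->C->R'->C->plug->A
Char 8 ('D'): step: R->2, L=2; D->plug->D->R->A->L->D->refl->H->L'->D->R'->E->plug->E
Char 9 ('G'): step: R->3, L=2; G->plug->G->R->E->L->G->refl->A->L'->B->R'->H->plug->H
Final: ciphertext=DDAHBFAEH, RIGHT=3, LEFT=2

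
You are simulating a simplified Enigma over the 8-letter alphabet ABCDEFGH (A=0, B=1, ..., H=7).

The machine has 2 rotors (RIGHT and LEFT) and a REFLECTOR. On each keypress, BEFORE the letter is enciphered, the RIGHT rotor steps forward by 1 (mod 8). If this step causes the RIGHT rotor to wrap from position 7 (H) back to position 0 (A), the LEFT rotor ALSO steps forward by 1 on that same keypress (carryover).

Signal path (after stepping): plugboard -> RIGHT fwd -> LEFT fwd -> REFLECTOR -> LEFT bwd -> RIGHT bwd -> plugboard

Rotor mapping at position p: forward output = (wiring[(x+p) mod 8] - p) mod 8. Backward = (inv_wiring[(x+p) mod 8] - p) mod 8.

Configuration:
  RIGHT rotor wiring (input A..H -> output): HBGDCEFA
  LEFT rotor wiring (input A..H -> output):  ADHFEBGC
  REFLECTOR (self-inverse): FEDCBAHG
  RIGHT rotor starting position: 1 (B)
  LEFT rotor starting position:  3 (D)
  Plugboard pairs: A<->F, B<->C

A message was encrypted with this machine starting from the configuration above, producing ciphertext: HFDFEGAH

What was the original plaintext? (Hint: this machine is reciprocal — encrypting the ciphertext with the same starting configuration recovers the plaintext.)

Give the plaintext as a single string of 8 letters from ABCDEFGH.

Char 1 ('H'): step: R->2, L=3; H->plug->H->R->H->L->E->refl->B->L'->B->R'->B->plug->C
Char 2 ('F'): step: R->3, L=3; F->plug->A->R->A->L->C->refl->D->L'->D->R'->H->plug->H
Char 3 ('D'): step: R->4, L=3; D->plug->D->R->E->L->H->refl->G->L'->C->R'->G->plug->G
Char 4 ('F'): step: R->5, L=3; F->plug->A->R->H->L->E->refl->B->L'->B->R'->F->plug->A
Char 5 ('E'): step: R->6, L=3; E->plug->E->R->A->L->C->refl->D->L'->D->R'->D->plug->D
Char 6 ('G'): step: R->7, L=3; G->plug->G->R->F->L->F->refl->A->L'->G->R'->H->plug->H
Char 7 ('A'): step: R->0, L->4 (L advanced); A->plug->F->R->E->L->E->refl->B->L'->H->R'->A->plug->F
Char 8 ('H'): step: R->1, L=4; H->plug->H->R->G->L->D->refl->C->L'->C->R'->C->plug->B

Answer: CHGADHFB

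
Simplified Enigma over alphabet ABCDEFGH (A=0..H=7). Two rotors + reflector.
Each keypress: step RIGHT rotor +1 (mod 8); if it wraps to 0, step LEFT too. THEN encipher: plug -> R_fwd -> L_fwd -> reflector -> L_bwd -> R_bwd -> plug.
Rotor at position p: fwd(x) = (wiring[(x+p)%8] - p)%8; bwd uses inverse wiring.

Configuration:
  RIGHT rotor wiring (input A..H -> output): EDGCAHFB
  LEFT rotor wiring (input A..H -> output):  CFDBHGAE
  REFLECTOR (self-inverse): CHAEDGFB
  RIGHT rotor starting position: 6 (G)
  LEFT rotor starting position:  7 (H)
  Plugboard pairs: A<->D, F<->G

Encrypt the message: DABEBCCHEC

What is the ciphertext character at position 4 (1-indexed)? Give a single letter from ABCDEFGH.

Char 1 ('D'): step: R->7, L=7; D->plug->A->R->C->L->G->refl->F->L'->A->R'->G->plug->F
Char 2 ('A'): step: R->0, L->0 (L advanced); A->plug->D->R->C->L->D->refl->E->L'->H->R'->F->plug->G
Char 3 ('B'): step: R->1, L=0; B->plug->B->R->F->L->G->refl->F->L'->B->R'->C->plug->C
Char 4 ('E'): step: R->2, L=0; E->plug->E->R->D->L->B->refl->H->L'->E->R'->A->plug->D

D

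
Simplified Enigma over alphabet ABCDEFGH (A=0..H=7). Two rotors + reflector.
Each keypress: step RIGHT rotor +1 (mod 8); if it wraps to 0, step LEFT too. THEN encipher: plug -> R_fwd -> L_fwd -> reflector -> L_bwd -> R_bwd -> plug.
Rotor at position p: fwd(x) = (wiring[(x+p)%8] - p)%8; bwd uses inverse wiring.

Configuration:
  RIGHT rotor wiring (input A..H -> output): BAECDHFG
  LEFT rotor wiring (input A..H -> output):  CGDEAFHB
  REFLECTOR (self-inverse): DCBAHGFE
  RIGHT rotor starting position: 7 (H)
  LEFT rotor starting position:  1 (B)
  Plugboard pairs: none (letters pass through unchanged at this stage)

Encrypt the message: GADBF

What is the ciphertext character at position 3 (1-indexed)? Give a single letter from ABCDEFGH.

Char 1 ('G'): step: R->0, L->2 (L advanced); G->plug->G->R->F->L->H->refl->E->L'->H->R'->F->plug->F
Char 2 ('A'): step: R->1, L=2; A->plug->A->R->H->L->E->refl->H->L'->F->R'->G->plug->G
Char 3 ('D'): step: R->2, L=2; D->plug->D->R->F->L->H->refl->E->L'->H->R'->G->plug->G

G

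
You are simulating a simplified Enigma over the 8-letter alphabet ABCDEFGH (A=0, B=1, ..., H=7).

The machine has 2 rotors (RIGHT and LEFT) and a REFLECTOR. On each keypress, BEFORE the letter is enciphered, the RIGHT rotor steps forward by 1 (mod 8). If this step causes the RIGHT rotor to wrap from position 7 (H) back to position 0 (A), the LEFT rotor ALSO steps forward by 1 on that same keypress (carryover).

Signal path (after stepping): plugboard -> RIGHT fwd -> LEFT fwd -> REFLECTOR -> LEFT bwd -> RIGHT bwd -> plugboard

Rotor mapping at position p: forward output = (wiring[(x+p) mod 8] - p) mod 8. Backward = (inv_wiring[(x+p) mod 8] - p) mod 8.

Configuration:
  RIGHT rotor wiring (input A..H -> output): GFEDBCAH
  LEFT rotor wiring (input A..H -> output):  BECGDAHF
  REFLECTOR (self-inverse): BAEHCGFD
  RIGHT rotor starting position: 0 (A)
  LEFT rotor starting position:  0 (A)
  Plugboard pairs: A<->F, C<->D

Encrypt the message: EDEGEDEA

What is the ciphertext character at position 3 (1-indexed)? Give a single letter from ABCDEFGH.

Char 1 ('E'): step: R->1, L=0; E->plug->E->R->B->L->E->refl->C->L'->C->R'->C->plug->D
Char 2 ('D'): step: R->2, L=0; D->plug->C->R->H->L->F->refl->G->L'->D->R'->H->plug->H
Char 3 ('E'): step: R->3, L=0; E->plug->E->R->E->L->D->refl->H->L'->G->R'->B->plug->B

B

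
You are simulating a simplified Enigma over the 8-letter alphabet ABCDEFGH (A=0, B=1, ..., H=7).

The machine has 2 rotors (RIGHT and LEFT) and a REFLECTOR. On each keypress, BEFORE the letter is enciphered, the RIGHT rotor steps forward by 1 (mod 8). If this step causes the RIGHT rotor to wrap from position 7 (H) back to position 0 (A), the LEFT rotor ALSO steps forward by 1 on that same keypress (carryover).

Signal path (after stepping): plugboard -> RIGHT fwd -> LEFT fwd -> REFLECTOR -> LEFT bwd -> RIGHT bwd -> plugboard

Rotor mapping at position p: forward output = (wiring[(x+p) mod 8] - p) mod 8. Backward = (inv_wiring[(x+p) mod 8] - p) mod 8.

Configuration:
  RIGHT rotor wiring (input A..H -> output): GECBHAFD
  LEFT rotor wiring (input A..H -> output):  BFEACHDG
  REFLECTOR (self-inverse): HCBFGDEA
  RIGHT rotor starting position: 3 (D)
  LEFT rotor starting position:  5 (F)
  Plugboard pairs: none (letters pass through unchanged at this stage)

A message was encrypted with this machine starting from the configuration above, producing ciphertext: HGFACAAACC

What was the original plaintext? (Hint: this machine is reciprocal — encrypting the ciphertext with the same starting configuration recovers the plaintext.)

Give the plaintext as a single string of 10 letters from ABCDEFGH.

Char 1 ('H'): step: R->4, L=5; H->plug->H->R->F->L->H->refl->A->L'->E->R'->B->plug->B
Char 2 ('G'): step: R->5, L=5; G->plug->G->R->E->L->A->refl->H->L'->F->R'->F->plug->F
Char 3 ('F'): step: R->6, L=5; F->plug->F->R->D->L->E->refl->G->L'->B->R'->G->plug->G
Char 4 ('A'): step: R->7, L=5; A->plug->A->R->E->L->A->refl->H->L'->F->R'->C->plug->C
Char 5 ('C'): step: R->0, L->6 (L advanced); C->plug->C->R->C->L->D->refl->F->L'->A->R'->F->plug->F
Char 6 ('A'): step: R->1, L=6; A->plug->A->R->D->L->H->refl->A->L'->B->R'->B->plug->B
Char 7 ('A'): step: R->2, L=6; A->plug->A->R->A->L->F->refl->D->L'->C->R'->H->plug->H
Char 8 ('A'): step: R->3, L=6; A->plug->A->R->G->L->E->refl->G->L'->E->R'->B->plug->B
Char 9 ('C'): step: R->4, L=6; C->plug->C->R->B->L->A->refl->H->L'->D->R'->A->plug->A
Char 10 ('C'): step: R->5, L=6; C->plug->C->R->G->L->E->refl->G->L'->E->R'->G->plug->G

Answer: BFGCFBHBAG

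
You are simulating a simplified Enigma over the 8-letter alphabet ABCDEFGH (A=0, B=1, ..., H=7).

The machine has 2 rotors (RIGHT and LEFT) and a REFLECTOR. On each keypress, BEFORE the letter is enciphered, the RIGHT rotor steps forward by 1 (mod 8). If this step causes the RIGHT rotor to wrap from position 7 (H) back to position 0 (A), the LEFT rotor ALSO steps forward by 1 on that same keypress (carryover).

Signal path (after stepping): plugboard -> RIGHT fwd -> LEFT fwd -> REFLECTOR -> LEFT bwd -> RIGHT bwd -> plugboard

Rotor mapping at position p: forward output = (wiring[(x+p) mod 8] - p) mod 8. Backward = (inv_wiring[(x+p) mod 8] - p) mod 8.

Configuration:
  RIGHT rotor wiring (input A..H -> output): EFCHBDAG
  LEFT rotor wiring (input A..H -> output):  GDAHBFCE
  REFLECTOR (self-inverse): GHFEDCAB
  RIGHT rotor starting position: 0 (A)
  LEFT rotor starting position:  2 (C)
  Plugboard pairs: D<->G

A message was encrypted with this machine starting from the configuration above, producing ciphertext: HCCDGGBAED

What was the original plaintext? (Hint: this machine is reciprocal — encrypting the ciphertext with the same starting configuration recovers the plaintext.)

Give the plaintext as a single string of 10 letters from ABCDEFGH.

Char 1 ('H'): step: R->1, L=2; H->plug->H->R->D->L->D->refl->E->L'->G->R'->C->plug->C
Char 2 ('C'): step: R->2, L=2; C->plug->C->R->H->L->B->refl->H->L'->C->R'->G->plug->D
Char 3 ('C'): step: R->3, L=2; C->plug->C->R->A->L->G->refl->A->L'->E->R'->A->plug->A
Char 4 ('D'): step: R->4, L=2; D->plug->G->R->G->L->E->refl->D->L'->D->R'->H->plug->H
Char 5 ('G'): step: R->5, L=2; G->plug->D->R->H->L->B->refl->H->L'->C->R'->G->plug->D
Char 6 ('G'): step: R->6, L=2; G->plug->D->R->H->L->B->refl->H->L'->C->R'->A->plug->A
Char 7 ('B'): step: R->7, L=2; B->plug->B->R->F->L->C->refl->F->L'->B->R'->H->plug->H
Char 8 ('A'): step: R->0, L->3 (L advanced); A->plug->A->R->E->L->B->refl->H->L'->D->R'->F->plug->F
Char 9 ('E'): step: R->1, L=3; E->plug->E->R->C->L->C->refl->F->L'->H->R'->F->plug->F
Char 10 ('D'): step: R->2, L=3; D->plug->G->R->C->L->C->refl->F->L'->H->R'->C->plug->C

Answer: CDAHDAHFFC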